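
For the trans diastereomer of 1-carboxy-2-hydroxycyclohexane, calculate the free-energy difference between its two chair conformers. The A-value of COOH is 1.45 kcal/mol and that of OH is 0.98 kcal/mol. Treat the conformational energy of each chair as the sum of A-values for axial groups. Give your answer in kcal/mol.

C1 and C2 have opposite parity, so for the trans isomer the two substituents are e,e in one chair and a,a in the other.
Chair I (carboxyl axial, hydroxyl axial): E = 2.43 kcal/mol.
Chair II (carboxyl equatorial, hydroxyl equatorial): E = 0.00 kcal/mol.
ΔE = 2.43 − 0.00 = 2.43 kcal/mol; chair II is more stable.

2.43 kcal/mol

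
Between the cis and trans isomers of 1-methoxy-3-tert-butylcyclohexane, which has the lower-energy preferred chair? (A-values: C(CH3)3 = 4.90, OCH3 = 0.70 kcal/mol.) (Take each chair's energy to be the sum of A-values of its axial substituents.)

At 1,3 positions (parity same): cis → (e,e or a,a); trans → (a,e or e,a).
Best chair for cis: E = 0.00 kcal/mol; best chair for trans: E = 0.70 kcal/mol.
The cis isomer is lower by 0.70 kcal/mol.

cis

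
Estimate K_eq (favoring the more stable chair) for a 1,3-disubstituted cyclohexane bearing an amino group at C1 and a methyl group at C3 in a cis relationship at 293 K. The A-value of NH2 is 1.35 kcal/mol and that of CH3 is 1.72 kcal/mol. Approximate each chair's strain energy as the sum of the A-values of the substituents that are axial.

C1 and C3 have the same parity, so for the cis isomer the two substituents are e,e in one chair and a,a in the other.
Chair I (amino axial, methyl axial): E = 3.07 kcal/mol; chair II (amino equatorial, methyl equatorial): E = 0.00 kcal/mol.
ΔG = 3.07 kcal/mol between the two chairs.
K = exp(ΔG/RT) with R = 1.987×10⁻³ kcal mol⁻¹ K⁻¹ and T = 293 K gives K ≈ 195.

K ≈ 195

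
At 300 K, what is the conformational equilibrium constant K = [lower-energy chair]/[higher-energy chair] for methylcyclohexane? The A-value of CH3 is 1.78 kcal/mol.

One chair has the methyl group axial (E = 1.78 kcal/mol) and the other has it equatorial (E = 0).
ΔG = 1.78 kcal/mol between the two chairs.
K = exp(ΔG/RT) with R = 1.987×10⁻³ kcal mol⁻¹ K⁻¹ and T = 300 K gives K ≈ 19.8.

K ≈ 19.8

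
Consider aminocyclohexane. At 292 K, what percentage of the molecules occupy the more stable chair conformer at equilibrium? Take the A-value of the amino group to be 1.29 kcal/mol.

One chair has the amino group axial (E = 1.29 kcal/mol) and the other has it equatorial (E = 0).
ΔG = 1.29 kcal/mol between the two chairs.
K = exp(ΔG/RT) with R = 1.987×10⁻³ kcal mol⁻¹ K⁻¹ and T = 292 K gives K ≈ 9.24.
Fraction in the lower-energy chair = K/(K+1) = 90.2%.

90.2%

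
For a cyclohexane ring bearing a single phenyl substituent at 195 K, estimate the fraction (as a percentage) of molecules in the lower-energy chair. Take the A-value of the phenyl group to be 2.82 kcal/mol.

One chair has the phenyl group axial (E = 2.82 kcal/mol) and the other has it equatorial (E = 0).
ΔG = 2.82 kcal/mol between the two chairs.
K = exp(ΔG/RT) with R = 1.987×10⁻³ kcal mol⁻¹ K⁻¹ and T = 195 K gives K ≈ 1.45e+03.
Fraction in the lower-energy chair = K/(K+1) = 99.9%.

99.9%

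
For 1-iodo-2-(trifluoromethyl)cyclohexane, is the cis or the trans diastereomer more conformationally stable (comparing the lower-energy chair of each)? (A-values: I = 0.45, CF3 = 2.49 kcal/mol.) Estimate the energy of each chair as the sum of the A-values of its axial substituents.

At 1,2 positions (parity opposite): cis → (a,e or e,a); trans → (e,e or a,a).
Best chair for cis: E = 0.45 kcal/mol; best chair for trans: E = 0.00 kcal/mol.
The trans isomer is lower by 0.45 kcal/mol.

trans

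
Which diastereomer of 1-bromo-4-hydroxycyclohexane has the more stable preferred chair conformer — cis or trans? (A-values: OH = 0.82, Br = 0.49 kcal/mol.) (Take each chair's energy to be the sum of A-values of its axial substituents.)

trans

At 1,4 positions (parity opposite): cis → (a,e or e,a); trans → (e,e or a,a).
Best chair for cis: E = 0.49 kcal/mol; best chair for trans: E = 0.00 kcal/mol.
The trans isomer is lower by 0.49 kcal/mol.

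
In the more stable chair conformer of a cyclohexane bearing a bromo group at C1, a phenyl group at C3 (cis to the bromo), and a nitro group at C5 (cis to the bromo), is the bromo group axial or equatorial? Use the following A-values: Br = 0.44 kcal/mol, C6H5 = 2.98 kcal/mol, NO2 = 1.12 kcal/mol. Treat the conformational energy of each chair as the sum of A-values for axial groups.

Chair I (bromo axial, phenyl axial, nitro axial): E = 4.54 kcal/mol.
Chair II (bromo equatorial, phenyl equatorial, nitro equatorial): E = 0.00 kcal/mol.
Chair II is the more stable (lower-energy) conformer, and in that chair the bromo group is equatorial.

equatorial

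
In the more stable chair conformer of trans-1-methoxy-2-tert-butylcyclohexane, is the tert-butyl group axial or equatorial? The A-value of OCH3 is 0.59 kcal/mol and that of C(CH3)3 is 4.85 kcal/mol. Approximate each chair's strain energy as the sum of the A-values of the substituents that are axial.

equatorial

C1 and C2 have opposite parity, so for the trans isomer the two substituents are e,e in one chair and a,a in the other.
Chair I (methoxy axial, tert-butyl axial): E = 5.44 kcal/mol.
Chair II (methoxy equatorial, tert-butyl equatorial): E = 0.00 kcal/mol.
Chair II is the more stable (lower-energy) conformer, and in that chair the tert-butyl group is equatorial.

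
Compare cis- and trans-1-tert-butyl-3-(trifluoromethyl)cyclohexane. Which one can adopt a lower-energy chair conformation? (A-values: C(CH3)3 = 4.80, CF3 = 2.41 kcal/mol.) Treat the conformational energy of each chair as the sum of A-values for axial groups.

cis

At 1,3 positions (parity same): cis → (e,e or a,a); trans → (a,e or e,a).
Best chair for cis: E = 0.00 kcal/mol; best chair for trans: E = 2.41 kcal/mol.
The cis isomer is lower by 2.41 kcal/mol.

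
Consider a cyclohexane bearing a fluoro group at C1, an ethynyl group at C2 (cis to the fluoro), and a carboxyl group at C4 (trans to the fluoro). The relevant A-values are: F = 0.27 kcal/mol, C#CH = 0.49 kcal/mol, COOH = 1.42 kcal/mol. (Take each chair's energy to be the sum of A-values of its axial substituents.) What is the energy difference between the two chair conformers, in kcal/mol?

1.20 kcal/mol

Chair I (fluoro axial, ethynyl equatorial, carboxyl axial): E = 1.69 kcal/mol.
Chair II (fluoro equatorial, ethynyl axial, carboxyl equatorial): E = 0.49 kcal/mol.
ΔE = 1.69 − 0.49 = 1.20 kcal/mol; chair II is more stable.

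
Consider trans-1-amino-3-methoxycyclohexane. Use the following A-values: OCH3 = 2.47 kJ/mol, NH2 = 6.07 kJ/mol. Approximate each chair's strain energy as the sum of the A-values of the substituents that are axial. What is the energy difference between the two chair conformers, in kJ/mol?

3.60 kJ/mol

C1 and C3 have the same parity, so for the trans isomer the two substituents are one axial and one equatorial in each chair.
Chair I (methoxy axial, amino equatorial): E = 2.47 kJ/mol.
Chair II (methoxy equatorial, amino axial): E = 6.07 kJ/mol.
ΔE = 6.07 − 2.47 = 3.60 kJ/mol; chair I is more stable.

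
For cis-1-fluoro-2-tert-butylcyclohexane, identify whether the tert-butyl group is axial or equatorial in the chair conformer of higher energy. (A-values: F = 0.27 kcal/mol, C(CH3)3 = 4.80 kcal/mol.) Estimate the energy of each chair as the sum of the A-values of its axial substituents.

axial

C1 and C2 have opposite parity, so for the cis isomer the two substituents are one axial and one equatorial in each chair.
Chair I (fluoro axial, tert-butyl equatorial): E = 0.27 kcal/mol.
Chair II (fluoro equatorial, tert-butyl axial): E = 4.80 kcal/mol.
Chair II is the less stable (higher-energy) conformer, and in that chair the tert-butyl group is axial.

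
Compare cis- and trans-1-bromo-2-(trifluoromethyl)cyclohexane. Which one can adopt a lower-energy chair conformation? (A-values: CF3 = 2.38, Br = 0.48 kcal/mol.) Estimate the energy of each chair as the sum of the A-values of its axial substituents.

trans

At 1,2 positions (parity opposite): cis → (a,e or e,a); trans → (e,e or a,a).
Best chair for cis: E = 0.48 kcal/mol; best chair for trans: E = 0.00 kcal/mol.
The trans isomer is lower by 0.48 kcal/mol.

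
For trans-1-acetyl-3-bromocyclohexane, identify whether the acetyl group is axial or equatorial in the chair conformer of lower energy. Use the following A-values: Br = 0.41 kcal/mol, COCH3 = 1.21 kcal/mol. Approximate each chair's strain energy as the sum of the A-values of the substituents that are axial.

C1 and C3 have the same parity, so for the trans isomer the two substituents are one axial and one equatorial in each chair.
Chair I (bromo axial, acetyl equatorial): E = 0.41 kcal/mol.
Chair II (bromo equatorial, acetyl axial): E = 1.21 kcal/mol.
Chair I is the more stable (lower-energy) conformer, and in that chair the acetyl group is equatorial.

equatorial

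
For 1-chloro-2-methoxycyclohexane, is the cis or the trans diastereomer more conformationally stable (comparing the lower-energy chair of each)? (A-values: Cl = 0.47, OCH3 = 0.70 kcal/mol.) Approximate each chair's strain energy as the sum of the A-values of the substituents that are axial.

trans

At 1,2 positions (parity opposite): cis → (a,e or e,a); trans → (e,e or a,a).
Best chair for cis: E = 0.47 kcal/mol; best chair for trans: E = 0.00 kcal/mol.
The trans isomer is lower by 0.47 kcal/mol.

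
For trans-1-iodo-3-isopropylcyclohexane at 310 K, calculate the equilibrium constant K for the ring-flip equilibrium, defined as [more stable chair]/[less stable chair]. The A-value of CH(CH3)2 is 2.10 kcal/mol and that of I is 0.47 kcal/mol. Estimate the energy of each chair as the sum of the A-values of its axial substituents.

C1 and C3 have the same parity, so for the trans isomer the two substituents are one axial and one equatorial in each chair.
Chair I (isopropyl axial, iodo equatorial): E = 2.10 kcal/mol; chair II (isopropyl equatorial, iodo axial): E = 0.47 kcal/mol.
ΔG = 1.63 kcal/mol between the two chairs.
K = exp(ΔG/RT) with R = 1.987×10⁻³ kcal mol⁻¹ K⁻¹ and T = 310 K gives K ≈ 14.1.

K ≈ 14.1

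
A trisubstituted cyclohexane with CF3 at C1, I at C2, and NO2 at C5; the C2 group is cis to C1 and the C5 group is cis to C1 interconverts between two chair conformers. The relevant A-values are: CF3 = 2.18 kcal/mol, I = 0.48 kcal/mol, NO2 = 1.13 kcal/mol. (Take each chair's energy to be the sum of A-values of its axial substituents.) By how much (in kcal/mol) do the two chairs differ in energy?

Chair I (trifluoromethyl axial, iodo equatorial, nitro axial): E = 3.31 kcal/mol.
Chair II (trifluoromethyl equatorial, iodo axial, nitro equatorial): E = 0.48 kcal/mol.
ΔE = 3.31 − 0.48 = 2.83 kcal/mol; chair II is more stable.

2.83 kcal/mol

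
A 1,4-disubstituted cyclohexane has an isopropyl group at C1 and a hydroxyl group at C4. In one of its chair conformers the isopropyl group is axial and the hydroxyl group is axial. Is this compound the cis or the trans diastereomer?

trans

C1 and C4 have opposite parity, so their axial bonds point in opposite directions.
With opposite-parity carbons, two substituents on the same face are one axial and one equatorial; opposite faces give both axial or both equatorial.
Here the groups are axial/axial → opposite face → trans.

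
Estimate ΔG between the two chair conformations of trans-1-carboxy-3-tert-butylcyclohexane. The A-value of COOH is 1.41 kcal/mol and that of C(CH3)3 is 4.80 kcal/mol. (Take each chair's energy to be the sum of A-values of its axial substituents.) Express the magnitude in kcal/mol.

C1 and C3 have the same parity, so for the trans isomer the two substituents are one axial and one equatorial in each chair.
Chair I (carboxyl axial, tert-butyl equatorial): E = 1.41 kcal/mol.
Chair II (carboxyl equatorial, tert-butyl axial): E = 4.80 kcal/mol.
ΔE = 4.80 − 1.41 = 3.39 kcal/mol; chair I is more stable.

3.39 kcal/mol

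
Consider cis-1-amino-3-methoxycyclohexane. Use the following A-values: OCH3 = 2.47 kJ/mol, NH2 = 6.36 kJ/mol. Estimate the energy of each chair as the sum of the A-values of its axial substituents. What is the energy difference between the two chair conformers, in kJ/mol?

C1 and C3 have the same parity, so for the cis isomer the two substituents are e,e in one chair and a,a in the other.
Chair I (methoxy axial, amino axial): E = 8.83 kJ/mol.
Chair II (methoxy equatorial, amino equatorial): E = 0.00 kJ/mol.
ΔE = 8.83 − 0.00 = 8.83 kJ/mol; chair II is more stable.

8.83 kJ/mol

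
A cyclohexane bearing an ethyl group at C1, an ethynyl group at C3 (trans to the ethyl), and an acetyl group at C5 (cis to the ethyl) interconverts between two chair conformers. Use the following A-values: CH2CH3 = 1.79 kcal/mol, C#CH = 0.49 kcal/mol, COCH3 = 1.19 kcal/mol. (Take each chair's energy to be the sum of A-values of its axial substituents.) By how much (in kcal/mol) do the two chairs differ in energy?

Chair I (ethyl axial, ethynyl equatorial, acetyl axial): E = 2.98 kcal/mol.
Chair II (ethyl equatorial, ethynyl axial, acetyl equatorial): E = 0.49 kcal/mol.
ΔE = 2.98 − 0.49 = 2.49 kcal/mol; chair II is more stable.

2.49 kcal/mol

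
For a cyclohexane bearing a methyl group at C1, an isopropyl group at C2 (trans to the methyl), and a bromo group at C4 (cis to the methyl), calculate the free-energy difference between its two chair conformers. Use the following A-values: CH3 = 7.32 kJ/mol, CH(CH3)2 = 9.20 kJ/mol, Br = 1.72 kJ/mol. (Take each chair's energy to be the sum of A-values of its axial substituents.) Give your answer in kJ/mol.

14.80 kJ/mol

Chair I (methyl axial, isopropyl axial, bromo equatorial): E = 16.52 kJ/mol.
Chair II (methyl equatorial, isopropyl equatorial, bromo axial): E = 1.72 kJ/mol.
ΔE = 16.52 − 1.72 = 14.80 kJ/mol; chair II is more stable.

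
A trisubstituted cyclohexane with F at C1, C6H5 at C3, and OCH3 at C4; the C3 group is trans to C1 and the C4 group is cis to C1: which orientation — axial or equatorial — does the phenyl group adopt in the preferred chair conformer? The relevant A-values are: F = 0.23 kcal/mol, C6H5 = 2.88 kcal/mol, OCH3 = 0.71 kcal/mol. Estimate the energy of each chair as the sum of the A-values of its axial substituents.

Chair I (fluoro axial, phenyl equatorial, methoxy equatorial): E = 0.23 kcal/mol.
Chair II (fluoro equatorial, phenyl axial, methoxy axial): E = 3.59 kcal/mol.
Chair I is the more stable (lower-energy) conformer, and in that chair the phenyl group is equatorial.

equatorial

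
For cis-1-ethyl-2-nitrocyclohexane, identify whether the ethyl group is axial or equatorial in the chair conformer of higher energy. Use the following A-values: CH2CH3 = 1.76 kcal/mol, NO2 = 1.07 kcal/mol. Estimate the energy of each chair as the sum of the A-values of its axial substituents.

C1 and C2 have opposite parity, so for the cis isomer the two substituents are one axial and one equatorial in each chair.
Chair I (ethyl axial, nitro equatorial): E = 1.76 kcal/mol.
Chair II (ethyl equatorial, nitro axial): E = 1.07 kcal/mol.
Chair I is the less stable (higher-energy) conformer, and in that chair the ethyl group is axial.

axial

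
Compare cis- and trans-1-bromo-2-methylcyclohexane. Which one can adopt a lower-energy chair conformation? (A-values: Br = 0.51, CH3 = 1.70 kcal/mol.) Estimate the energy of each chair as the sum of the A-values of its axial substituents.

trans

At 1,2 positions (parity opposite): cis → (a,e or e,a); trans → (e,e or a,a).
Best chair for cis: E = 0.51 kcal/mol; best chair for trans: E = 0.00 kcal/mol.
The trans isomer is lower by 0.51 kcal/mol.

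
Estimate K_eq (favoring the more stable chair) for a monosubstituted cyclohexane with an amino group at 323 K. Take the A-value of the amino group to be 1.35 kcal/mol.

K ≈ 8.19

One chair has the amino group axial (E = 1.35 kcal/mol) and the other has it equatorial (E = 0).
ΔG = 1.35 kcal/mol between the two chairs.
K = exp(ΔG/RT) with R = 1.987×10⁻³ kcal mol⁻¹ K⁻¹ and T = 323 K gives K ≈ 8.19.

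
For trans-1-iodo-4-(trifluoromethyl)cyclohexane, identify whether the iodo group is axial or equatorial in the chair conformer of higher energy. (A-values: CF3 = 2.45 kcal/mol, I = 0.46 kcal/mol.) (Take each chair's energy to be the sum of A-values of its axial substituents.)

C1 and C4 have opposite parity, so for the trans isomer the two substituents are e,e in one chair and a,a in the other.
Chair I (trifluoromethyl axial, iodo axial): E = 2.91 kcal/mol.
Chair II (trifluoromethyl equatorial, iodo equatorial): E = 0.00 kcal/mol.
Chair I is the less stable (higher-energy) conformer, and in that chair the iodo group is axial.

axial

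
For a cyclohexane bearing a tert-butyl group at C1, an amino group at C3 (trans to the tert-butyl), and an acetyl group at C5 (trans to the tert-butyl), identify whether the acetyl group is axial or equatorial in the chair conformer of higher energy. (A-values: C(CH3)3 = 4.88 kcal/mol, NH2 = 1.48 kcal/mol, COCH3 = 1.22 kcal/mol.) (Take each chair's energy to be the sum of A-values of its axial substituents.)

Chair I (tert-butyl axial, amino equatorial, acetyl equatorial): E = 4.88 kcal/mol.
Chair II (tert-butyl equatorial, amino axial, acetyl axial): E = 2.70 kcal/mol.
Chair I is the less stable (higher-energy) conformer, and in that chair the acetyl group is equatorial.

equatorial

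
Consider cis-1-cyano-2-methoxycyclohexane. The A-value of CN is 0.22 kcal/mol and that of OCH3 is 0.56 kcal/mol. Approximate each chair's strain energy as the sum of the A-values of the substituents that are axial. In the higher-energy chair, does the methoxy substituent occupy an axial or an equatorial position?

C1 and C2 have opposite parity, so for the cis isomer the two substituents are one axial and one equatorial in each chair.
Chair I (cyano axial, methoxy equatorial): E = 0.22 kcal/mol.
Chair II (cyano equatorial, methoxy axial): E = 0.56 kcal/mol.
Chair II is the less stable (higher-energy) conformer, and in that chair the methoxy group is axial.

axial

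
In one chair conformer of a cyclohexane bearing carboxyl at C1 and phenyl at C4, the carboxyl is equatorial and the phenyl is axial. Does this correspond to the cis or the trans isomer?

C1 and C4 have opposite parity, so their axial bonds point in opposite directions.
With opposite-parity carbons, two substituents on the same face are one axial and one equatorial; opposite faces give both axial or both equatorial.
Here the groups are equatorial/axial → same face → cis.

cis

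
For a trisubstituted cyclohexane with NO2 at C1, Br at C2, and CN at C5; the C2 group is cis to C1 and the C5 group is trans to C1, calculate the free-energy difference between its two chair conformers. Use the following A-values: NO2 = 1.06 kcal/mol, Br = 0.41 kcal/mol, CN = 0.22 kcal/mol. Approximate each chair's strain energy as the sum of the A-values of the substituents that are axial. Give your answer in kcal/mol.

0.43 kcal/mol

Chair I (nitro axial, bromo equatorial, cyano equatorial): E = 1.06 kcal/mol.
Chair II (nitro equatorial, bromo axial, cyano axial): E = 0.63 kcal/mol.
ΔE = 1.06 − 0.63 = 0.43 kcal/mol; chair II is more stable.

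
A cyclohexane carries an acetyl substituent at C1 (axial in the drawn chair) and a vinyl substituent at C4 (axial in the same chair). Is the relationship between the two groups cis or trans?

trans

C1 and C4 have opposite parity, so their axial bonds point in opposite directions.
With opposite-parity carbons, two substituents on the same face are one axial and one equatorial; opposite faces give both axial or both equatorial.
Here the groups are axial/axial → opposite face → trans.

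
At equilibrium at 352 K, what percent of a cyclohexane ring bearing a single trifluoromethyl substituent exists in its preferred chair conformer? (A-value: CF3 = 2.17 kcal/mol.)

One chair has the trifluoromethyl group axial (E = 2.17 kcal/mol) and the other has it equatorial (E = 0).
ΔG = 2.17 kcal/mol between the two chairs.
K = exp(ΔG/RT) with R = 1.987×10⁻³ kcal mol⁻¹ K⁻¹ and T = 352 K gives K ≈ 22.3.
Fraction in the lower-energy chair = K/(K+1) = 95.7%.

95.7%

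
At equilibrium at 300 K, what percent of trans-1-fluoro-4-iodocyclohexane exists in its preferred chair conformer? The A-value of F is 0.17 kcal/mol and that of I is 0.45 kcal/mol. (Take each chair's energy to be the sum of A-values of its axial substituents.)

C1 and C4 have opposite parity, so for the trans isomer the two substituents are e,e in one chair and a,a in the other.
Chair I (fluoro axial, iodo axial): E = 0.62 kcal/mol; chair II (fluoro equatorial, iodo equatorial): E = 0.00 kcal/mol.
ΔG = 0.62 kcal/mol between the two chairs.
K = exp(ΔG/RT) with R = 1.987×10⁻³ kcal mol⁻¹ K⁻¹ and T = 300 K gives K ≈ 2.83.
Fraction in the lower-energy chair = K/(K+1) = 73.9%.

73.9%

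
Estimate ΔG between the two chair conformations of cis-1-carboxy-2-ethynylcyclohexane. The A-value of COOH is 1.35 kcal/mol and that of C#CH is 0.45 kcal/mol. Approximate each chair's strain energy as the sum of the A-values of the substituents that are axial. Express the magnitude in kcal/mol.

C1 and C2 have opposite parity, so for the cis isomer the two substituents are one axial and one equatorial in each chair.
Chair I (carboxyl axial, ethynyl equatorial): E = 1.35 kcal/mol.
Chair II (carboxyl equatorial, ethynyl axial): E = 0.45 kcal/mol.
ΔE = 1.35 − 0.45 = 0.90 kcal/mol; chair II is more stable.

0.90 kcal/mol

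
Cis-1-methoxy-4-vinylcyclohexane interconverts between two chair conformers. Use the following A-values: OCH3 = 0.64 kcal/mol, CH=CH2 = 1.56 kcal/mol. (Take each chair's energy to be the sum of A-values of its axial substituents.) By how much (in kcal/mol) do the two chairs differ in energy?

C1 and C4 have opposite parity, so for the cis isomer the two substituents are one axial and one equatorial in each chair.
Chair I (methoxy axial, vinyl equatorial): E = 0.64 kcal/mol.
Chair II (methoxy equatorial, vinyl axial): E = 1.56 kcal/mol.
ΔE = 1.56 − 0.64 = 0.92 kcal/mol; chair I is more stable.

0.92 kcal/mol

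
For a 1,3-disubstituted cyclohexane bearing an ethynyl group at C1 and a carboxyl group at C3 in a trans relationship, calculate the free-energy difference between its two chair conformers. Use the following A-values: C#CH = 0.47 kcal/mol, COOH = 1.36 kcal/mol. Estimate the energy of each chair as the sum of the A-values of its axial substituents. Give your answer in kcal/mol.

C1 and C3 have the same parity, so for the trans isomer the two substituents are one axial and one equatorial in each chair.
Chair I (ethynyl axial, carboxyl equatorial): E = 0.47 kcal/mol.
Chair II (ethynyl equatorial, carboxyl axial): E = 1.36 kcal/mol.
ΔE = 1.36 − 0.47 = 0.89 kcal/mol; chair I is more stable.

0.89 kcal/mol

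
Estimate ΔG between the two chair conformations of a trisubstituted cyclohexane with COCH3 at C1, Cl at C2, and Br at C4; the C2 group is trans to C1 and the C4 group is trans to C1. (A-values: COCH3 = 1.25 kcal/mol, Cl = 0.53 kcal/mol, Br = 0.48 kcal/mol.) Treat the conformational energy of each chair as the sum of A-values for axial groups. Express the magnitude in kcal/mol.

2.26 kcal/mol

Chair I (acetyl axial, chloro axial, bromo axial): E = 2.26 kcal/mol.
Chair II (acetyl equatorial, chloro equatorial, bromo equatorial): E = 0.00 kcal/mol.
ΔE = 2.26 − 0.00 = 2.26 kcal/mol; chair II is more stable.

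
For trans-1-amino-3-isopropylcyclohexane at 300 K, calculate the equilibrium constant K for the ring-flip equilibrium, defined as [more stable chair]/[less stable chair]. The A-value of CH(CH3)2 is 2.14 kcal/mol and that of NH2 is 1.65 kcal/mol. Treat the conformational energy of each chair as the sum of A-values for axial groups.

K ≈ 2.28

C1 and C3 have the same parity, so for the trans isomer the two substituents are one axial and one equatorial in each chair.
Chair I (isopropyl axial, amino equatorial): E = 2.14 kcal/mol; chair II (isopropyl equatorial, amino axial): E = 1.65 kcal/mol.
ΔG = 0.49 kcal/mol between the two chairs.
K = exp(ΔG/RT) with R = 1.987×10⁻³ kcal mol⁻¹ K⁻¹ and T = 300 K gives K ≈ 2.28.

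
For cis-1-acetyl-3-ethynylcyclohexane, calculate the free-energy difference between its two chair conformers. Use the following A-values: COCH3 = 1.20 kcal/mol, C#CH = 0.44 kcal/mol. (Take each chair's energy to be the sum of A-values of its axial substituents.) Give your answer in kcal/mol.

1.64 kcal/mol

C1 and C3 have the same parity, so for the cis isomer the two substituents are e,e in one chair and a,a in the other.
Chair I (acetyl axial, ethynyl axial): E = 1.64 kcal/mol.
Chair II (acetyl equatorial, ethynyl equatorial): E = 0.00 kcal/mol.
ΔE = 1.64 − 0.00 = 1.64 kcal/mol; chair II is more stable.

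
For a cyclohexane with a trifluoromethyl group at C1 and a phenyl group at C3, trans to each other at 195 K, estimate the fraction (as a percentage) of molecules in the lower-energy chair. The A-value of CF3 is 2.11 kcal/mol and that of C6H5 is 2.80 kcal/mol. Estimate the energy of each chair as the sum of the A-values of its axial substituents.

C1 and C3 have the same parity, so for the trans isomer the two substituents are one axial and one equatorial in each chair.
Chair I (trifluoromethyl axial, phenyl equatorial): E = 2.11 kcal/mol; chair II (trifluoromethyl equatorial, phenyl axial): E = 2.80 kcal/mol.
ΔG = 0.69 kcal/mol between the two chairs.
K = exp(ΔG/RT) with R = 1.987×10⁻³ kcal mol⁻¹ K⁻¹ and T = 195 K gives K ≈ 5.93.
Fraction in the lower-energy chair = K/(K+1) = 85.6%.

85.6%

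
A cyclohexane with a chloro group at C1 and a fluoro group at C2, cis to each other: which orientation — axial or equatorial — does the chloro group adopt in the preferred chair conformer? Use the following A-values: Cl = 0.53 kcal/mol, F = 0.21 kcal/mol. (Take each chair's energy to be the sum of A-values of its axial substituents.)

equatorial

C1 and C2 have opposite parity, so for the cis isomer the two substituents are one axial and one equatorial in each chair.
Chair I (chloro axial, fluoro equatorial): E = 0.53 kcal/mol.
Chair II (chloro equatorial, fluoro axial): E = 0.21 kcal/mol.
Chair II is the more stable (lower-energy) conformer, and in that chair the chloro group is equatorial.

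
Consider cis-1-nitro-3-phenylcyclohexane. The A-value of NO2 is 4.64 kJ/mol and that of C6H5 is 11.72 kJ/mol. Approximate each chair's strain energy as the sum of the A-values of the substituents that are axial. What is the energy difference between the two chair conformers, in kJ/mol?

16.36 kJ/mol

C1 and C3 have the same parity, so for the cis isomer the two substituents are e,e in one chair and a,a in the other.
Chair I (nitro axial, phenyl axial): E = 16.36 kJ/mol.
Chair II (nitro equatorial, phenyl equatorial): E = 0.00 kJ/mol.
ΔE = 16.36 − 0.00 = 16.36 kJ/mol; chair II is more stable.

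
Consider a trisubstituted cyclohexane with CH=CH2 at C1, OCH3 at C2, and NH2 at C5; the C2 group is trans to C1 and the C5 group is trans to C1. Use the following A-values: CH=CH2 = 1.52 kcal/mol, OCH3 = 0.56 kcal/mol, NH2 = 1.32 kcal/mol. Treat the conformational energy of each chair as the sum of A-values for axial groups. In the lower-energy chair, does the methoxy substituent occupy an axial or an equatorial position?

equatorial

Chair I (vinyl axial, methoxy axial, amino equatorial): E = 2.08 kcal/mol.
Chair II (vinyl equatorial, methoxy equatorial, amino axial): E = 1.32 kcal/mol.
Chair II is the more stable (lower-energy) conformer, and in that chair the methoxy group is equatorial.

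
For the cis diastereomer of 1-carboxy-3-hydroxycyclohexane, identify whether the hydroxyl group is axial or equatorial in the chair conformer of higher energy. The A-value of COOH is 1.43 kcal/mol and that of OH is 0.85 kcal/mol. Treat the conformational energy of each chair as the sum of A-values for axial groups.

axial

C1 and C3 have the same parity, so for the cis isomer the two substituents are e,e in one chair and a,a in the other.
Chair I (carboxyl axial, hydroxyl axial): E = 2.28 kcal/mol.
Chair II (carboxyl equatorial, hydroxyl equatorial): E = 0.00 kcal/mol.
Chair I is the less stable (higher-energy) conformer, and in that chair the hydroxyl group is axial.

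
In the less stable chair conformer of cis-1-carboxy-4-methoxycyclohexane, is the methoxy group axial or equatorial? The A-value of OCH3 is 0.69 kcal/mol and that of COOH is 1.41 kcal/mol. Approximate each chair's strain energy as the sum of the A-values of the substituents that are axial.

C1 and C4 have opposite parity, so for the cis isomer the two substituents are one axial and one equatorial in each chair.
Chair I (methoxy axial, carboxyl equatorial): E = 0.69 kcal/mol.
Chair II (methoxy equatorial, carboxyl axial): E = 1.41 kcal/mol.
Chair II is the less stable (higher-energy) conformer, and in that chair the methoxy group is equatorial.

equatorial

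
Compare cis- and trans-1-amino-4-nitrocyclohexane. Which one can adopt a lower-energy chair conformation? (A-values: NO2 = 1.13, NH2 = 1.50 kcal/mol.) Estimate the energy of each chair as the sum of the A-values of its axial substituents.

At 1,4 positions (parity opposite): cis → (a,e or e,a); trans → (e,e or a,a).
Best chair for cis: E = 1.13 kcal/mol; best chair for trans: E = 0.00 kcal/mol.
The trans isomer is lower by 1.13 kcal/mol.

trans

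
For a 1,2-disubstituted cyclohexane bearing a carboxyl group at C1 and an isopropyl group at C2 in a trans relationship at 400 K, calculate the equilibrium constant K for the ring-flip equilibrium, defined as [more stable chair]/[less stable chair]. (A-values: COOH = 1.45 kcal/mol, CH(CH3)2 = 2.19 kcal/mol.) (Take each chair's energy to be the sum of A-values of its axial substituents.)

C1 and C2 have opposite parity, so for the trans isomer the two substituents are e,e in one chair and a,a in the other.
Chair I (carboxyl axial, isopropyl axial): E = 3.64 kcal/mol; chair II (carboxyl equatorial, isopropyl equatorial): E = 0.00 kcal/mol.
ΔG = 3.64 kcal/mol between the two chairs.
K = exp(ΔG/RT) with R = 1.987×10⁻³ kcal mol⁻¹ K⁻¹ and T = 400 K gives K ≈ 97.5.

K ≈ 97.5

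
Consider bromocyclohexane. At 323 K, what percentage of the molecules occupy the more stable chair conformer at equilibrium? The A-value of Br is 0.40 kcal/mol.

One chair has the bromo group axial (E = 0.40 kcal/mol) and the other has it equatorial (E = 0).
ΔG = 0.40 kcal/mol between the two chairs.
K = exp(ΔG/RT) with R = 1.987×10⁻³ kcal mol⁻¹ K⁻¹ and T = 323 K gives K ≈ 1.86.
Fraction in the lower-energy chair = K/(K+1) = 65.1%.

65.1%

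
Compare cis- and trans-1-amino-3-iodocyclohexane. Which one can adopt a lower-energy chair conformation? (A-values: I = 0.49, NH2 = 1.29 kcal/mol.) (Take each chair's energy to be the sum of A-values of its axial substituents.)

cis

At 1,3 positions (parity same): cis → (e,e or a,a); trans → (a,e or e,a).
Best chair for cis: E = 0.00 kcal/mol; best chair for trans: E = 0.49 kcal/mol.
The cis isomer is lower by 0.49 kcal/mol.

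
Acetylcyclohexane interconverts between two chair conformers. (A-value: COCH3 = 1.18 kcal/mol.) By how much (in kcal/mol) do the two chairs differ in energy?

1.18 kcal/mol

A monosubstituted cyclohexane has one chair with the acetyl group axial (E = A = 1.18 kcal/mol) and one with it equatorial (E = 0).
ΔE = 1.18 − 0 = 1.18 kcal/mol.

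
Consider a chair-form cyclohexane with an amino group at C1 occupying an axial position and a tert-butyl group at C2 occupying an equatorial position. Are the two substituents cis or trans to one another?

cis

C1 and C2 have opposite parity, so their axial bonds point in opposite directions.
With opposite-parity carbons, two substituents on the same face are one axial and one equatorial; opposite faces give both axial or both equatorial.
Here the groups are axial/equatorial → same face → cis.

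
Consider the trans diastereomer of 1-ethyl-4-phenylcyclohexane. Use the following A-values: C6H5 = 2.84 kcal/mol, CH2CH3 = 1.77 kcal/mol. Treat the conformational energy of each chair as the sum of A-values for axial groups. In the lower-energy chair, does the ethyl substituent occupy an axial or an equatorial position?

equatorial

C1 and C4 have opposite parity, so for the trans isomer the two substituents are e,e in one chair and a,a in the other.
Chair I (phenyl axial, ethyl axial): E = 4.61 kcal/mol.
Chair II (phenyl equatorial, ethyl equatorial): E = 0.00 kcal/mol.
Chair II is the more stable (lower-energy) conformer, and in that chair the ethyl group is equatorial.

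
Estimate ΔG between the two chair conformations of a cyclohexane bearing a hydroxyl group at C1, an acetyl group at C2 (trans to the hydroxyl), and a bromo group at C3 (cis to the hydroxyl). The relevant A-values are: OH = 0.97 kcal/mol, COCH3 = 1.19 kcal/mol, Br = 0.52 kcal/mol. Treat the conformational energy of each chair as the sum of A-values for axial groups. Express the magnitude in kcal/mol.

Chair I (hydroxyl axial, acetyl axial, bromo axial): E = 2.68 kcal/mol.
Chair II (hydroxyl equatorial, acetyl equatorial, bromo equatorial): E = 0.00 kcal/mol.
ΔE = 2.68 − 0.00 = 2.68 kcal/mol; chair II is more stable.

2.68 kcal/mol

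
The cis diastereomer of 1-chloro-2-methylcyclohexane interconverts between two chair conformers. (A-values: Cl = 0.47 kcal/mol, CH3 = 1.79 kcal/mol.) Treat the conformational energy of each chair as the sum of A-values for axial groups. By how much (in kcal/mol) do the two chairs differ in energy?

C1 and C2 have opposite parity, so for the cis isomer the two substituents are one axial and one equatorial in each chair.
Chair I (chloro axial, methyl equatorial): E = 0.47 kcal/mol.
Chair II (chloro equatorial, methyl axial): E = 1.79 kcal/mol.
ΔE = 1.79 − 0.47 = 1.32 kcal/mol; chair I is more stable.

1.32 kcal/mol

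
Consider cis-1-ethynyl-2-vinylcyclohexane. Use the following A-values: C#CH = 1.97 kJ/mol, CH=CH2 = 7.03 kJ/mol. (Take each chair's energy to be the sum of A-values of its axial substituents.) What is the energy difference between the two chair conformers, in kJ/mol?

5.06 kJ/mol

C1 and C2 have opposite parity, so for the cis isomer the two substituents are one axial and one equatorial in each chair.
Chair I (ethynyl axial, vinyl equatorial): E = 1.97 kJ/mol.
Chair II (ethynyl equatorial, vinyl axial): E = 7.03 kJ/mol.
ΔE = 7.03 − 1.97 = 5.06 kJ/mol; chair I is more stable.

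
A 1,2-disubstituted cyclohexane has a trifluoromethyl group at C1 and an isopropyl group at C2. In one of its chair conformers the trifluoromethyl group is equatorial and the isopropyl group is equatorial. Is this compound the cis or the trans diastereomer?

trans

C1 and C2 have opposite parity, so their axial bonds point in opposite directions.
With opposite-parity carbons, two substituents on the same face are one axial and one equatorial; opposite faces give both axial or both equatorial.
Here the groups are equatorial/equatorial → opposite face → trans.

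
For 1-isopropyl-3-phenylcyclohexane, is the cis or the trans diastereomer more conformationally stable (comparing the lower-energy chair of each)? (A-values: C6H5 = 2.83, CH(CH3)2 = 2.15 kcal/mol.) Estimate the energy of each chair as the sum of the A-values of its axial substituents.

At 1,3 positions (parity same): cis → (e,e or a,a); trans → (a,e or e,a).
Best chair for cis: E = 0.00 kcal/mol; best chair for trans: E = 2.15 kcal/mol.
The cis isomer is lower by 2.15 kcal/mol.

cis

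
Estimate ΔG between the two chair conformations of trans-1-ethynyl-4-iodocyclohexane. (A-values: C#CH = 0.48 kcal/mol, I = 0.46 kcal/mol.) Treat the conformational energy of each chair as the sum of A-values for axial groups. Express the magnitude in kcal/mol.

0.94 kcal/mol

C1 and C4 have opposite parity, so for the trans isomer the two substituents are e,e in one chair and a,a in the other.
Chair I (ethynyl axial, iodo axial): E = 0.94 kcal/mol.
Chair II (ethynyl equatorial, iodo equatorial): E = 0.00 kcal/mol.
ΔE = 0.94 − 0.00 = 0.94 kcal/mol; chair II is more stable.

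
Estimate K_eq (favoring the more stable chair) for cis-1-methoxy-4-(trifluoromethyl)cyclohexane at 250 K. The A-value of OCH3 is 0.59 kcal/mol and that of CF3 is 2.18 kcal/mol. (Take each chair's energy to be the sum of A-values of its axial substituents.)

K ≈ 24.6

C1 and C4 have opposite parity, so for the cis isomer the two substituents are one axial and one equatorial in each chair.
Chair I (methoxy axial, trifluoromethyl equatorial): E = 0.59 kcal/mol; chair II (methoxy equatorial, trifluoromethyl axial): E = 2.18 kcal/mol.
ΔG = 1.59 kcal/mol between the two chairs.
K = exp(ΔG/RT) with R = 1.987×10⁻³ kcal mol⁻¹ K⁻¹ and T = 250 K gives K ≈ 24.6.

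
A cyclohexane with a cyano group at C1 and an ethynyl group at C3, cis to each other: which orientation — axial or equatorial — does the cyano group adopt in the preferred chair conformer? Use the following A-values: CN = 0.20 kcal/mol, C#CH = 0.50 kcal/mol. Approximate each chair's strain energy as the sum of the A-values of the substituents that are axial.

equatorial

C1 and C3 have the same parity, so for the cis isomer the two substituents are e,e in one chair and a,a in the other.
Chair I (cyano axial, ethynyl axial): E = 0.70 kcal/mol.
Chair II (cyano equatorial, ethynyl equatorial): E = 0.00 kcal/mol.
Chair II is the more stable (lower-energy) conformer, and in that chair the cyano group is equatorial.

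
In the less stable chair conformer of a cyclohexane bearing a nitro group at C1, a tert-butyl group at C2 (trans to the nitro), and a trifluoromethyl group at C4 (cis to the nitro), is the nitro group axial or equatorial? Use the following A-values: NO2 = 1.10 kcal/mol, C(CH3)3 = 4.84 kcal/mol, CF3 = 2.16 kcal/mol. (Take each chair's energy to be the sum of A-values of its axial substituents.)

axial

Chair I (nitro axial, tert-butyl axial, trifluoromethyl equatorial): E = 5.94 kcal/mol.
Chair II (nitro equatorial, tert-butyl equatorial, trifluoromethyl axial): E = 2.16 kcal/mol.
Chair I is the less stable (higher-energy) conformer, and in that chair the nitro group is axial.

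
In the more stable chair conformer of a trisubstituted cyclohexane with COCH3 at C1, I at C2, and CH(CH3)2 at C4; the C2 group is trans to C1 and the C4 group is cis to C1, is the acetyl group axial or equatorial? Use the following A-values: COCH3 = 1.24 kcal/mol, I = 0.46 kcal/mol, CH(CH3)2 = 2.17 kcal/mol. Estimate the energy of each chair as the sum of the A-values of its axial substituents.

axial

Chair I (acetyl axial, iodo axial, isopropyl equatorial): E = 1.70 kcal/mol.
Chair II (acetyl equatorial, iodo equatorial, isopropyl axial): E = 2.17 kcal/mol.
Chair I is the more stable (lower-energy) conformer, and in that chair the acetyl group is axial.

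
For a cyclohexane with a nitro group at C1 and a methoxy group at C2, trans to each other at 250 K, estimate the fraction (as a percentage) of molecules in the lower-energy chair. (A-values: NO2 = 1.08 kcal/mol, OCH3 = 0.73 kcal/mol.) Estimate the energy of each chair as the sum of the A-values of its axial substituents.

97.5%

C1 and C2 have opposite parity, so for the trans isomer the two substituents are e,e in one chair and a,a in the other.
Chair I (nitro axial, methoxy axial): E = 1.81 kcal/mol; chair II (nitro equatorial, methoxy equatorial): E = 0.00 kcal/mol.
ΔG = 1.81 kcal/mol between the two chairs.
K = exp(ΔG/RT) with R = 1.987×10⁻³ kcal mol⁻¹ K⁻¹ and T = 250 K gives K ≈ 38.2.
Fraction in the lower-energy chair = K/(K+1) = 97.5%.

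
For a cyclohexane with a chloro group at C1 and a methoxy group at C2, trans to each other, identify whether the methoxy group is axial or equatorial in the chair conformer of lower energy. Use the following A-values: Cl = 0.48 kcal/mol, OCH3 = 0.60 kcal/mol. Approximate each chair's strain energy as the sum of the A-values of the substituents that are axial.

equatorial

C1 and C2 have opposite parity, so for the trans isomer the two substituents are e,e in one chair and a,a in the other.
Chair I (chloro axial, methoxy axial): E = 1.08 kcal/mol.
Chair II (chloro equatorial, methoxy equatorial): E = 0.00 kcal/mol.
Chair II is the more stable (lower-energy) conformer, and in that chair the methoxy group is equatorial.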